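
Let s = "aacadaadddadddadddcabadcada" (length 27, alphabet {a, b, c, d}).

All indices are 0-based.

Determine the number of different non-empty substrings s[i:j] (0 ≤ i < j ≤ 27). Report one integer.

313

rank→(start, suffix):
  0 → (26, 'a')
  1 → (0, 'aacadaadddadddadddcabadcada')
  2 → (5, 'aadddadddadddcabadcada')
  3 → (19, 'abadcada')
  4 → (1, 'acadaadddadddadddcabadcada')
  5 → (24, 'ada')
  6 → (3, 'adaadddadddadddcabadcada')
  7 → (21, 'adcada')
  8 → (6, 'adddadddadddcabadcada')
  9 → (10, 'adddadddcabadcada')
  10 → (14, 'adddcabadcada')
  11 → (20, 'badcada')
  12 → (18, 'cabadcada')
  13 → (23, 'cada')
  14 → (2, 'cadaadddadddadddcabadcada')
  15 → (25, 'da')
  16 → (4, 'daadddadddadddcabadcada')
  17 → (9, 'dadddadddcabadcada')
  18 → (13, 'dadddcabadcada')
  19 → (17, 'dcabadcada')
  20 → (22, 'dcada')
  21 → (8, 'ddadddadddcabadcada')
  22 → (12, 'ddadddcabadcada')
  23 → (16, 'ddcabadcada')
  24 → (7, 'dddadddadddcabadcada')
  25 → (11, 'dddadddcabadcada')
  26 → (15, 'dddcabadcada')

SA = [26, 0, 5, 19, 1, 24, 3, 21, 6, 10, 14, 20, 18, 23, 2, 25, 4, 9, 13, 17, 22, 8, 12, 16, 7, 11, 15]
rank  pair      lcp
   1  s[26:],s[0:]  1  'a'
   2  s[0:],s[5:]  2  'aa'
   3  s[5:],s[19:]  1  'a'
   4  s[19:],s[1:]  1  'a'
   5  s[1:],s[24:]  1  'a'
   6  s[24:],s[3:]  3  'ada'
   7  s[3:],s[21:]  2  'ad'
   8  s[21:],s[6:]  2  'ad'
   9  s[6:],s[10:]  8  'adddaddd'
  10  s[10:],s[14:]  4  'addd'
  11  s[14:],s[20:]  0  ''
  12  s[20:],s[18:]  0  ''
  13  s[18:],s[23:]  2  'ca'
  14  s[23:],s[2:]  4  'cada'
  15  s[2:],s[25:]  0  ''
  16  s[25:],s[4:]  2  'da'
  17  s[4:],s[9:]  2  'da'
  18  s[9:],s[13:]  5  'daddd'
  19  s[13:],s[17:]  1  'd'
  20  s[17:],s[22:]  3  'dca'
  21  s[22:],s[8:]  1  'd'
  22  s[8:],s[12:]  6  'ddaddd'
  23  s[12:],s[16:]  2  'dd'
  24  s[16:],s[7:]  2  'dd'
  25  s[7:],s[11:]  7  'dddaddd'
  26  s[11:],s[15:]  3  'ddd'

n(n+1)/2 = 27·28/2 = 378
Σ LCP = 0 + 1 + 2 + 1 + 1 + 1 + 3 + 2 + 2 + 8 + 4 + 0 + 0 + 2 + 4 + 0 + 2 + 2 + 5 + 1 + 3 + 1 + 6 + 2 + 2 + 7 + 3 = 65
distinct = 378 − 65 = 313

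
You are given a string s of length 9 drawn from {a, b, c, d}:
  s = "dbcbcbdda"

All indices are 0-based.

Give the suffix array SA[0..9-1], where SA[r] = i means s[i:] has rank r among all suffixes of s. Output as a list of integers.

sorted suffixes:
  #0 SA[0]=8  'a'
  #1 SA[1]=1  'bcbcbdda'
  #2 SA[2]=3  'bcbdda'
  #3 SA[3]=5  'bdda'
  #4 SA[4]=2  'cbcbdda'
  #5 SA[5]=4  'cbdda'
  #6 SA[6]=7  'da'
  #7 SA[7]=0  'dbcbcbdda'
  #8 SA[8]=6  'dda'

[8, 1, 3, 5, 2, 4, 7, 0, 6]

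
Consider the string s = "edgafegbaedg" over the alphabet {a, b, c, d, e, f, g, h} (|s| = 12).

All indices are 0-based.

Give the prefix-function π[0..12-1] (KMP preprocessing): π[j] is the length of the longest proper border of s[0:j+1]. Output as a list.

π[0] = 0
j=1 s[j]='d': π[1]=0 (border '')
j=2 s[j]='g': π[2]=0 (border '')
j=3 s[j]='a': π[3]=0 (border '')
j=4 s[j]='f': π[4]=0 (border '')
j=5 s[j]='e': π[5]=1 (border 'e')
j=6 s[j]='g': k: 1→0; π[6]=0 (border '')
j=7 s[j]='b': π[7]=0 (border '')
j=8 s[j]='a': π[8]=0 (border '')
j=9 s[j]='e': π[9]=1 (border 'e')
j=10 s[j]='d': π[10]=2 (border 'ed')
j=11 s[j]='g': π[11]=3 (border 'edg')

[0, 0, 0, 0, 0, 1, 0, 0, 0, 1, 2, 3]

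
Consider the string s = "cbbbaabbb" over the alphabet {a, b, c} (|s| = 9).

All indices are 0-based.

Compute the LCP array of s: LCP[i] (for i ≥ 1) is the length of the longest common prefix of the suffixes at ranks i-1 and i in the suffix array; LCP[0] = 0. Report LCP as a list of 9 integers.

[0, 1, 0, 1, 1, 2, 2, 3, 0]

sorted suffixes:
  #0 SA[0]=4  'aabbb'
  #1 SA[1]=5  'abbb'
  #2 SA[2]=8  'b'
  #3 SA[3]=3  'baabbb'
  #4 SA[4]=7  'bb'
  #5 SA[5]=2  'bbaabbb'
  #6 SA[6]=6  'bbb'
  #7 SA[7]=1  'bbbaabbb'
  #8 SA[8]=0  'cbbbaabbb'

SA = [4, 5, 8, 3, 7, 2, 6, 1, 0]
rank  pair      lcp
   1  s[4:],s[5:]  1  'a'
   2  s[5:],s[8:]  0  ''
   3  s[8:],s[3:]  1  'b'
   4  s[3:],s[7:]  1  'b'
   5  s[7:],s[2:]  2  'bb'
   6  s[2:],s[6:]  2  'bb'
   7  s[6:],s[1:]  3  'bbb'
   8  s[1:],s[0:]  0  ''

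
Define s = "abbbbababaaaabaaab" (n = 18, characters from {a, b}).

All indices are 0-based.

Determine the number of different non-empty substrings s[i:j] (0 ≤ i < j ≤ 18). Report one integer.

rank→(start, suffix):
  0 → (9, 'aaaabaaab')
  1 → (14, 'aaab')
  2 → (10, 'aaabaaab')
  3 → (15, 'aab')
  4 → (11, 'aabaaab')
  5 → (16, 'ab')
  6 → (7, 'abaaaabaaab')
  7 → (12, 'abaaab')
  8 → (5, 'ababaaaabaaab')
  9 → (0, 'abbbbababaaaabaaab')
  10 → (17, 'b')
  11 → (8, 'baaaabaaab')
  12 → (13, 'baaab')
  13 → (6, 'babaaaabaaab')
  14 → (4, 'bababaaaabaaab')
  15 → (3, 'bbababaaaabaaab')
  16 → (2, 'bbbababaaaabaaab')
  17 → (1, 'bbbbababaaaabaaab')

SA = [9, 14, 10, 15, 11, 16, 7, 12, 5, 0, 17, 8, 13, 6, 4, 3, 2, 1]
i: (SA[i-1],SA[i]) lcp shared
  1: (9,14) 3 'aaa'
  2: (14,10) 4 'aaab'
  3: (10,15) 2 'aa'
  4: (15,11) 3 'aab'
  5: (11,16) 1 'a'
  6: (16,7) 2 'ab'
  7: (7,12) 5 'abaaa'
  8: (12,5) 3 'aba'
  9: (5,0) 2 'ab'
  10: (0,17) 0 ''
  11: (17,8) 1 'b'
  12: (8,13) 4 'baaa'
  13: (13,6) 2 'ba'
  14: (6,4) 4 'baba'
  15: (4,3) 1 'b'
  16: (3,2) 2 'bb'
  17: (2,1) 3 'bbb'

n(n+1)/2 = 18·19/2 = 171
Σ LCP = 0 + 3 + 4 + 2 + 3 + 1 + 2 + 5 + 3 + 2 + 0 + 1 + 4 + 2 + 4 + 1 + 2 + 3 = 42
distinct = 171 − 42 = 129

129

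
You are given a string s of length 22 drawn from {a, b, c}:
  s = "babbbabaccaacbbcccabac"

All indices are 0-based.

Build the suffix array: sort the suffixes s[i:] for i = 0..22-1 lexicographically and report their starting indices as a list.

[10, 18, 5, 1, 20, 11, 7, 4, 0, 19, 6, 3, 2, 13, 14, 21, 9, 17, 12, 8, 16, 15]

sorted suffixes:
  #0 SA[0]=10  'aacbbcccabac'
  #1 SA[1]=18  'abac'
  #2 SA[2]=5  'abaccaacbbcccabac'
  #3 SA[3]=1  'abbbabaccaacbbcccabac'
  #4 SA[4]=20  'ac'
  #5 SA[5]=11  'acbbcccabac'
  #6 SA[6]=7  'accaacbbcccabac'
  #7 SA[7]=4  'babaccaacbbcccabac'
  #8 SA[8]=0  'babbbabaccaacbbcccabac'
  #9 SA[9]=19  'bac'
  #10 SA[10]=6  'baccaacbbcccabac'
  #11 SA[11]=3  'bbabaccaacbbcccabac'
  #12 SA[12]=2  'bbbabaccaacbbcccabac'
  #13 SA[13]=13  'bbcccabac'
  #14 SA[14]=14  'bcccabac'
  #15 SA[15]=21  'c'
  #16 SA[16]=9  'caacbbcccabac'
  #17 SA[17]=17  'cabac'
  #18 SA[18]=12  'cbbcccabac'
  #19 SA[19]=8  'ccaacbbcccabac'
  #20 SA[20]=16  'ccabac'
  #21 SA[21]=15  'cccabac'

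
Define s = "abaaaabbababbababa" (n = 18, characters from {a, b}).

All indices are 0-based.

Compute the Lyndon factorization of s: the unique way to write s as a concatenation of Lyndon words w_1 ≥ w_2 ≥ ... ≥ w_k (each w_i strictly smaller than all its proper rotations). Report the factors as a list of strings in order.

["ab", "aaaabbababbabab", "a"]

emit factor 1: 'ab' (i=0, period=2)
emit factor 2: 'aaaabbababbabab' (i=2, period=15)
emit factor 3: 'a' (i=17, period=1)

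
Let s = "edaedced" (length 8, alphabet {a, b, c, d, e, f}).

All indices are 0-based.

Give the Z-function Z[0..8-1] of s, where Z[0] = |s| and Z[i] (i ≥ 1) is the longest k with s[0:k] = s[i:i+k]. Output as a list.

[8, 0, 0, 2, 0, 0, 2, 0]

Z[0]=8
i=1: i≥r, start 0; Z[1]=0
i=2: i≥r, start 0; Z[2]=0
i=3: i≥r, start 0; Z[3]=2 scan→box=[3,5)
i=4: min(r-i=1, Z[1]=0)=0; Z[4]=0
i=5: i≥r, start 0; Z[5]=0
i=6: i≥r, start 0; Z[6]=2 scan→box=[6,8)
i=7: min(r-i=1, Z[1]=0)=0; Z[7]=0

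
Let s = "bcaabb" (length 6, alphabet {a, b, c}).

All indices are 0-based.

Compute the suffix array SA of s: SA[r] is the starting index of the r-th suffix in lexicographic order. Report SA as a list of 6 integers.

sorted suffixes:
  #0 SA[0]=2  'aabb'
  #1 SA[1]=3  'abb'
  #2 SA[2]=5  'b'
  #3 SA[3]=4  'bb'
  #4 SA[4]=0  'bcaabb'
  #5 SA[5]=1  'caabb'

[2, 3, 5, 4, 0, 1]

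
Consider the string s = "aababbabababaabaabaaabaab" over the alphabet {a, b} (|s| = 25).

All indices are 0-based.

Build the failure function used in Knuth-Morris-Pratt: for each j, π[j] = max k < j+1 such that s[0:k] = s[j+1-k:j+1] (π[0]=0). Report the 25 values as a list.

π[0] = 0
j=1 s[j]='a': π[1]=1 (border 'a')
j=2 s[j]='b': k: 1→0; π[2]=0 (border '')
j=3 s[j]='a': π[3]=1 (border 'a')
j=4 s[j]='b': k: 1→0; π[4]=0 (border '')
j=5 s[j]='b': π[5]=0 (border '')
j=6 s[j]='a': π[6]=1 (border 'a')
j=7 s[j]='b': k: 1→0; π[7]=0 (border '')
j=8 s[j]='a': π[8]=1 (border 'a')
j=9 s[j]='b': k: 1→0; π[9]=0 (border '')
j=10 s[j]='a': π[10]=1 (border 'a')
j=11 s[j]='b': k: 1→0; π[11]=0 (border '')
j=12 s[j]='a': π[12]=1 (border 'a')
j=13 s[j]='a': π[13]=2 (border 'aa')
j=14 s[j]='b': π[14]=3 (border 'aab')
j=15 s[j]='a': π[15]=4 (border 'aaba')
j=16 s[j]='a': k: 4→1; π[16]=2 (border 'aa')
j=17 s[j]='b': π[17]=3 (border 'aab')
j=18 s[j]='a': π[18]=4 (border 'aaba')
j=19 s[j]='a': k: 4→1; π[19]=2 (border 'aa')
j=20 s[j]='a': k: 2→1; π[20]=2 (border 'aa')
j=21 s[j]='b': π[21]=3 (border 'aab')
j=22 s[j]='a': π[22]=4 (border 'aaba')
j=23 s[j]='a': k: 4→1; π[23]=2 (border 'aa')
j=24 s[j]='b': π[24]=3 (border 'aab')

[0, 1, 0, 1, 0, 0, 1, 0, 1, 0, 1, 0, 1, 2, 3, 4, 2, 3, 4, 2, 2, 3, 4, 2, 3]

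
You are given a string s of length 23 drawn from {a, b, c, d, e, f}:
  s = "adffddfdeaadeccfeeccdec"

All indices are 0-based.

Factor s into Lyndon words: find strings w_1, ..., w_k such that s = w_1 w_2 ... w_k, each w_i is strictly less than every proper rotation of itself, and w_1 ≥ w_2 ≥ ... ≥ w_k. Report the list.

emit factor 1: 'adffddfde' (i=0, period=9)
emit factor 2: 'aadeccfeeccdec' (i=9, period=14)

["adffddfde", "aadeccfeeccdec"]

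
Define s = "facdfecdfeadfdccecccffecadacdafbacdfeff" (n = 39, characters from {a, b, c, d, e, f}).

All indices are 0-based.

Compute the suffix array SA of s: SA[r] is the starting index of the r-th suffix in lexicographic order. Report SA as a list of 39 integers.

[26, 1, 32, 24, 10, 29, 31, 23, 17, 14, 18, 27, 6, 2, 33, 15, 19, 25, 28, 13, 11, 7, 3, 34, 9, 22, 16, 5, 36, 38, 0, 30, 12, 8, 21, 4, 35, 37, 20]

rank | idx | suffix
   0 |  26 | acdafbacdfeff
   1 |   1 | acdfecdfeadfdccecccffecadacdafbacdfeff
   2 |  32 | acdfeff
   3 |  24 | adacdafbacdfeff
   4 |  10 | adfdccecccffecadacdafbacdfeff
   5 |  29 | afbacdfeff
   6 |  31 | bacdfeff
   7 |  23 | cadacdafbacdfeff
   8 |  17 | cccffecadacdafbacdfeff
   9 |  14 | ccecccffecadacdafbacdfeff
  10 |  18 | ccffecadacdafbacdfeff
  11 |  27 | cdafbacdfeff
  12 |   6 | cdfeadfdccecccffecadacdafbacdfeff
  13 |   2 | cdfecdfeadfdccecccffecadacdafbacdfeff
  14 |  33 | cdfeff
  15 |  15 | cecccffecadacdafbacdfeff
  16 |  19 | cffecadacdafbacdfeff
  17 |  25 | dacdafbacdfeff
  18 |  28 | dafbacdfeff
  19 |  13 | dccecccffecadacdafbacdfeff
  20 |  11 | dfdccecccffecadacdafbacdfeff
  21 |   7 | dfeadfdccecccffecadacdafbacdfeff
  22 |   3 | dfecdfeadfdccecccffecadacdafbacdfeff
  23 |  34 | dfeff
  24 |   9 | eadfdccecccffecadacdafbacdfeff
  25 |  22 | ecadacdafbacdfeff
  26 |  16 | ecccffecadacdafbacdfeff
  27 |   5 | ecdfeadfdccecccffecadacdafbacdfeff
  28 |  36 | eff
  29 |  38 | f
  30 |   0 | facdfecdfeadfdccecccffecadacdafbacdfeff
  31 |  30 | fbacdfeff
  32 |  12 | fdccecccffecadacdafbacdfeff
  33 |   8 | feadfdccecccffecadacdafbacdfeff
  34 |  21 | fecadacdafbacdfeff
  35 |   4 | fecdfeadfdccecccffecadacdafbacdfeff
  36 |  35 | feff
  37 |  37 | ff
  38 |  20 | ffecadacdafbacdfeff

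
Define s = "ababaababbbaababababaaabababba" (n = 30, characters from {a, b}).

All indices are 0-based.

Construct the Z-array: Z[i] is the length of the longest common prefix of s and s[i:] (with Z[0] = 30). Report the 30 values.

[30, 0, 3, 0, 1, 4, 0, 2, 0, 0, 0, 1, 5, 0, 5, 0, 6, 0, 3, 0, 1, 1, 5, 0, 4, 0, 2, 0, 0, 1]

Z[0]=30
i=1: fresh scan; Z[1]=0
i=2: fresh scan; Z[2]=3 extend→box=[2,5)
i=3: min(r-i=2, Z[1]=0)=0; Z[3]=0
i=4: min(r-i=1, Z[2]=3)=1; Z[4]=1
i=5: fresh scan; Z[5]=4 extend→box=[5,9)
i=6: min(r-i=3, Z[1]=0)=0; Z[6]=0
i=7: min(r-i=2, Z[2]=3)=2; Z[7]=2
i=8: min(r-i=1, Z[3]=0)=0; Z[8]=0
i=9: fresh scan; Z[9]=0
i=10: fresh scan; Z[10]=0
i=11: fresh scan; Z[11]=1 extend→box=[11,12)
i=12: fresh scan; Z[12]=5 extend→box=[12,17)
i=13: min(r-i=4, Z[1]=0)=0; Z[13]=0
i=14: min(r-i=3, Z[2]=3)=3; Z[14]=5 extend→box=[14,19)
i=15: min(r-i=4, Z[1]=0)=0; Z[15]=0
i=16: min(r-i=3, Z[2]=3)=3; Z[16]=6 extend→box=[16,22)
i=17: min(r-i=5, Z[1]=0)=0; Z[17]=0
i=18: min(r-i=4, Z[2]=3)=3; Z[18]=3
i=19: min(r-i=3, Z[3]=0)=0; Z[19]=0
i=20: min(r-i=2, Z[4]=1)=1; Z[20]=1
i=21: min(r-i=1, Z[5]=4)=1; Z[21]=1
i=22: fresh scan; Z[22]=5 extend→box=[22,27)
i=23: min(r-i=4, Z[1]=0)=0; Z[23]=0
i=24: min(r-i=3, Z[2]=3)=3; Z[24]=4 extend→box=[24,28)
i=25: min(r-i=3, Z[1]=0)=0; Z[25]=0
i=26: min(r-i=2, Z[2]=3)=2; Z[26]=2
i=27: min(r-i=1, Z[3]=0)=0; Z[27]=0
i=28: fresh scan; Z[28]=0
i=29: fresh scan; Z[29]=1 extend→box=[29,30)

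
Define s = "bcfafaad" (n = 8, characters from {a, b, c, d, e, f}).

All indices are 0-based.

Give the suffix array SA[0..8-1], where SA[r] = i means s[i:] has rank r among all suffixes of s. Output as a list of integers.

[5, 6, 3, 0, 1, 7, 4, 2]

sorted suffixes:
  #0 SA[0]=5  'aad'
  #1 SA[1]=6  'ad'
  #2 SA[2]=3  'afaad'
  #3 SA[3]=0  'bcfafaad'
  #4 SA[4]=1  'cfafaad'
  #5 SA[5]=7  'd'
  #6 SA[6]=4  'faad'
  #7 SA[7]=2  'fafaad'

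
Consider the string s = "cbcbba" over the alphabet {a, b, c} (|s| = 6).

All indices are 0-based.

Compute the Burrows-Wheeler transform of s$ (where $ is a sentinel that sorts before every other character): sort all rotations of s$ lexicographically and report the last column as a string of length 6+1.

rank  rotation last
    0  $cbcbba  a
    1  a$cbcbb  b
    2  ba$cbcb  b
    3  bba$cbc  c
    4  bcbba$c  c
    5  cbba$cb  b
    6  cbcbba$  $

abbccb$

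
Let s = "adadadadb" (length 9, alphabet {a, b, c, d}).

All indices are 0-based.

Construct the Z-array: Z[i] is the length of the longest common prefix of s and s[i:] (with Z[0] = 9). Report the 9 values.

Z[0]=9
i=1: i≥r, start 0; Z[1]=0
i=2: i≥r, start 0; Z[2]=6 grow→box=[2,8)
i=3: min(r-i=5, Z[1]=0)=0; Z[3]=0
i=4: min(r-i=4, Z[2]=6)=4; Z[4]=4
i=5: min(r-i=3, Z[3]=0)=0; Z[5]=0
i=6: min(r-i=2, Z[4]=4)=2; Z[6]=2
i=7: min(r-i=1, Z[5]=0)=0; Z[7]=0
i=8: i≥r, start 0; Z[8]=0

[9, 0, 6, 0, 4, 0, 2, 0, 0]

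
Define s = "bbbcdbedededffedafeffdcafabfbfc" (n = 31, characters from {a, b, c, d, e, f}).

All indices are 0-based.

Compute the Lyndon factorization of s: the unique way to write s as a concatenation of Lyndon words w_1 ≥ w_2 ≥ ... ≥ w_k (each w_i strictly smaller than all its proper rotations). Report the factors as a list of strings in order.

["bbbcdbedededffed", "afeffdc", "af", "abfbfc"]

emit factor 1: 'bbbcdbedededffed' (i=0, period=16)
emit factor 2: 'afeffdc' (i=16, period=7)
emit factor 3: 'af' (i=23, period=2)
emit factor 4: 'abfbfc' (i=25, period=6)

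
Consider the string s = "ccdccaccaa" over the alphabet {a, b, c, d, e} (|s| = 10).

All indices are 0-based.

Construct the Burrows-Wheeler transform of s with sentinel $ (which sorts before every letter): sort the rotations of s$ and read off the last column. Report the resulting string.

rank  rotation     last
    0  $ccdccaccaa  a
    1  a$ccdccacca  a
    2  aa$ccdccacc  c
    3  accaa$ccdcc  c
    4  caa$ccdccac  c
    5  caccaa$ccdc  c
    6  ccaa$ccdcca  a
    7  ccaccaa$ccd  d
    8  ccdccaccaa$  $
    9  cdccaccaa$c  c
   10  dccaccaa$cc  c

aaccccad$cc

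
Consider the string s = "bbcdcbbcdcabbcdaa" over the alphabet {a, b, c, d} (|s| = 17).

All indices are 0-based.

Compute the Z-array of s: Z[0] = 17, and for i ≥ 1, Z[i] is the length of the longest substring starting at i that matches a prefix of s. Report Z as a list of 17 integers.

[17, 1, 0, 0, 0, 5, 1, 0, 0, 0, 0, 4, 1, 0, 0, 0, 0]

Z[0]=17
i=1: i≥r, start 0; Z[1]=1 extend→box=[1,2)
i=2: i≥r, start 0; Z[2]=0
i=3: i≥r, start 0; Z[3]=0
i=4: i≥r, start 0; Z[4]=0
i=5: i≥r, start 0; Z[5]=5 extend→box=[5,10)
i=6: min(r-i=4, Z[1]=1)=1; Z[6]=1
i=7: min(r-i=3, Z[2]=0)=0; Z[7]=0
i=8: min(r-i=2, Z[3]=0)=0; Z[8]=0
i=9: min(r-i=1, Z[4]=0)=0; Z[9]=0
i=10: i≥r, start 0; Z[10]=0
i=11: i≥r, start 0; Z[11]=4 extend→box=[11,15)
i=12: min(r-i=3, Z[1]=1)=1; Z[12]=1
i=13: min(r-i=2, Z[2]=0)=0; Z[13]=0
i=14: min(r-i=1, Z[3]=0)=0; Z[14]=0
i=15: i≥r, start 0; Z[15]=0
i=16: i≥r, start 0; Z[16]=0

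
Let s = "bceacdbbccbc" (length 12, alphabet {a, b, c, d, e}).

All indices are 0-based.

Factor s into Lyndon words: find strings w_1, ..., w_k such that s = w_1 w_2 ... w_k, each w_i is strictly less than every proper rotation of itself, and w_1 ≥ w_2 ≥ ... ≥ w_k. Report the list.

["bce", "acdbbccbc"]

emit factor 1: 'bce' (i=0, period=3)
emit factor 2: 'acdbbccbc' (i=3, period=9)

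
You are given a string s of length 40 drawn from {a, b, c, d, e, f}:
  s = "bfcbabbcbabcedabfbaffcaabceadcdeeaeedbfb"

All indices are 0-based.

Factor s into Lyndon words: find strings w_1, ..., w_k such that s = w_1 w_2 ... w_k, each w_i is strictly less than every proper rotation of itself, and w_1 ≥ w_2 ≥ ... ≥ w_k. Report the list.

["bfc", "b", "abbcbabcedabfbaffc", "aabceadcdeeaeedbfb"]

emit factor 1: 'bfc' (i=0, period=3)
emit factor 2: 'b' (i=3, period=1)
emit factor 3: 'abbcbabcedabfbaffc' (i=4, period=18)
emit factor 4: 'aabceadcdeeaeedbfb' (i=22, period=18)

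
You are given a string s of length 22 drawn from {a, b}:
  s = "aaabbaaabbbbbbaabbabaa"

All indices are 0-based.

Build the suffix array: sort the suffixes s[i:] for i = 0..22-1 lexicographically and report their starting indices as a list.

sorted suffixes:
  #0 SA[0]=21  'a'
  #1 SA[1]=20  'aa'
  #2 SA[2]=0  'aaabbaaabbbbbbaabbabaa'
  #3 SA[3]=5  'aaabbbbbbaabbabaa'
  #4 SA[4]=1  'aabbaaabbbbbbaabbabaa'
  #5 SA[5]=14  'aabbabaa'
  #6 SA[6]=6  'aabbbbbbaabbabaa'
  #7 SA[7]=18  'abaa'
  #8 SA[8]=2  'abbaaabbbbbbaabbabaa'
  #9 SA[9]=15  'abbabaa'
  #10 SA[10]=7  'abbbbbbaabbabaa'
  #11 SA[11]=19  'baa'
  #12 SA[12]=4  'baaabbbbbbaabbabaa'
  #13 SA[13]=13  'baabbabaa'
  #14 SA[14]=17  'babaa'
  #15 SA[15]=3  'bbaaabbbbbbaabbabaa'
  #16 SA[16]=12  'bbaabbabaa'
  #17 SA[17]=16  'bbabaa'
  #18 SA[18]=11  'bbbaabbabaa'
  #19 SA[19]=10  'bbbbaabbabaa'
  #20 SA[20]=9  'bbbbbaabbabaa'
  #21 SA[21]=8  'bbbbbbaabbabaa'

[21, 20, 0, 5, 1, 14, 6, 18, 2, 15, 7, 19, 4, 13, 17, 3, 12, 16, 11, 10, 9, 8]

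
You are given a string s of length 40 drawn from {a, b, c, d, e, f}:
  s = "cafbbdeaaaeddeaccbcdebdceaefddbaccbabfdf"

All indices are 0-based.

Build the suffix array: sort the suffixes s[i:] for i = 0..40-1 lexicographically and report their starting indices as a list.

rank→(start, suffix):
  0 → (7, 'aaaeddeaccbcdebdceaefddbaccbabfdf')
  1 → (8, 'aaeddeaccbcdebdceaefddbaccbabfdf')
  2 → (35, 'abfdf')
  3 → (31, 'accbabfdf')
  4 → (14, 'accbcdebdceaefddbaccbabfdf')
  5 → (9, 'aeddeaccbcdebdceaefddbaccbabfdf')
  6 → (25, 'aefddbaccbabfdf')
  7 → (1, 'afbbdeaaaeddeaccbcdebdceaefddbaccbabfdf')
  8 → (34, 'babfdf')
  9 → (30, 'baccbabfdf')
  10 → (3, 'bbdeaaaeddeaccbcdebdceaefddbaccbabfdf')
  11 → (17, 'bcdebdceaefddbaccbabfdf')
  12 → (21, 'bdceaefddbaccbabfdf')
  13 → (4, 'bdeaaaeddeaccbcdebdceaefddbaccbabfdf')
  14 → (36, 'bfdf')
  15 → (0, 'cafbbdeaaaeddeaccbcdebdceaefddbaccbabfdf')
  16 → (33, 'cbabfdf')
  17 → (16, 'cbcdebdceaefddbaccbabfdf')
  18 → (32, 'ccbabfdf')
  19 → (15, 'ccbcdebdceaefddbaccbabfdf')
  20 → (18, 'cdebdceaefddbaccbabfdf')
  21 → (23, 'ceaefddbaccbabfdf')
  22 → (29, 'dbaccbabfdf')
  23 → (22, 'dceaefddbaccbabfdf')
  24 → (28, 'ddbaccbabfdf')
  25 → (11, 'ddeaccbcdebdceaefddbaccbabfdf')
  26 → (5, 'deaaaeddeaccbcdebdceaefddbaccbabfdf')
  27 → (12, 'deaccbcdebdceaefddbaccbabfdf')
  28 → (19, 'debdceaefddbaccbabfdf')
  29 → (38, 'df')
  30 → (6, 'eaaaeddeaccbcdebdceaefddbaccbabfdf')
  31 → (13, 'eaccbcdebdceaefddbaccbabfdf')
  32 → (24, 'eaefddbaccbabfdf')
  33 → (20, 'ebdceaefddbaccbabfdf')
  34 → (10, 'eddeaccbcdebdceaefddbaccbabfdf')
  35 → (26, 'efddbaccbabfdf')
  36 → (39, 'f')
  37 → (2, 'fbbdeaaaeddeaccbcdebdceaefddbaccbabfdf')
  38 → (27, 'fddbaccbabfdf')
  39 → (37, 'fdf')

[7, 8, 35, 31, 14, 9, 25, 1, 34, 30, 3, 17, 21, 4, 36, 0, 33, 16, 32, 15, 18, 23, 29, 22, 28, 11, 5, 12, 19, 38, 6, 13, 24, 20, 10, 26, 39, 2, 27, 37]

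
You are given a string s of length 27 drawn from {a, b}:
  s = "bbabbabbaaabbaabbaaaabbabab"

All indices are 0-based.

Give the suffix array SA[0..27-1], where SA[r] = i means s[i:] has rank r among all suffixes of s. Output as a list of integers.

[17, 8, 18, 13, 9, 19, 25, 23, 14, 5, 10, 20, 2, 26, 16, 7, 12, 24, 22, 4, 1, 15, 6, 11, 21, 3, 0]

rank→(start, suffix):
  0 → (17, 'aaaabbabab')
  1 → (8, 'aaabbaabbaaaabbabab')
  2 → (18, 'aaabbabab')
  3 → (13, 'aabbaaaabbabab')
  4 → (9, 'aabbaabbaaaabbabab')
  5 → (19, 'aabbabab')
  6 → (25, 'ab')
  7 → (23, 'abab')
  8 → (14, 'abbaaaabbabab')
  9 → (5, 'abbaaabbaabbaaaabbabab')
  10 → (10, 'abbaabbaaaabbabab')
  11 → (20, 'abbabab')
  12 → (2, 'abbabbaaabbaabbaaaabbabab')
  13 → (26, 'b')
  14 → (16, 'baaaabbabab')
  15 → (7, 'baaabbaabbaaaabbabab')
  16 → (12, 'baabbaaaabbabab')
  17 → (24, 'bab')
  18 → (22, 'babab')
  19 → (4, 'babbaaabbaabbaaaabbabab')
  20 → (1, 'babbabbaaabbaabbaaaabbabab')
  21 → (15, 'bbaaaabbabab')
  22 → (6, 'bbaaabbaabbaaaabbabab')
  23 → (11, 'bbaabbaaaabbabab')
  24 → (21, 'bbabab')
  25 → (3, 'bbabbaaabbaabbaaaabbabab')
  26 → (0, 'bbabbabbaaabbaabbaaaabbabab')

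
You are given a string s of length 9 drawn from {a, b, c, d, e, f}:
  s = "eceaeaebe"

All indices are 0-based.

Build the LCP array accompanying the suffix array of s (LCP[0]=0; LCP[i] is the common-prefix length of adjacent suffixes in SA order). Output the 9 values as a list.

[0, 2, 0, 0, 0, 1, 3, 1, 1]

rank | idx | suffix
   0 |   3 | aeaebe
   1 |   5 | aebe
   2 |   7 | be
   3 |   1 | ceaeaebe
   4 |   8 | e
   5 |   2 | eaeaebe
   6 |   4 | eaebe
   7 |   6 | ebe
   8 |   0 | eceaeaebe

SA = [3, 5, 7, 1, 8, 2, 4, 6, 0]
rank  pair      lcp
   1  s[3:],s[5:]  2  'ae'
   2  s[5:],s[7:]  0  ''
   3  s[7:],s[1:]  0  ''
   4  s[1:],s[8:]  0  ''
   5  s[8:],s[2:]  1  'e'
   6  s[2:],s[4:]  3  'eae'
   7  s[4:],s[6:]  1  'e'
   8  s[6:],s[0:]  1  'e'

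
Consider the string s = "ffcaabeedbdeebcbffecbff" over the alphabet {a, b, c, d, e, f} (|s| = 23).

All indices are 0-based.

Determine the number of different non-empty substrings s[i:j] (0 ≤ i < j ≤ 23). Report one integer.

rank→(start, suffix):
  0 → (3, 'aabeedbdeebcbffecbff')
  1 → (4, 'abeedbdeebcbffecbff')
  2 → (13, 'bcbffecbff')
  3 → (9, 'bdeebcbffecbff')
  4 → (5, 'beedbdeebcbffecbff')
  5 → (20, 'bff')
  6 → (15, 'bffecbff')
  7 → (2, 'caabeedbdeebcbffecbff')
  8 → (19, 'cbff')
  9 → (14, 'cbffecbff')
  10 → (8, 'dbdeebcbffecbff')
  11 → (10, 'deebcbffecbff')
  12 → (12, 'ebcbffecbff')
  13 → (18, 'ecbff')
  14 → (7, 'edbdeebcbffecbff')
  15 → (11, 'eebcbffecbff')
  16 → (6, 'eedbdeebcbffecbff')
  17 → (22, 'f')
  18 → (1, 'fcaabeedbdeebcbffecbff')
  19 → (17, 'fecbff')
  20 → (21, 'ff')
  21 → (0, 'ffcaabeedbdeebcbffecbff')
  22 → (16, 'ffecbff')

SA = [3, 4, 13, 9, 5, 20, 15, 2, 19, 14, 8, 10, 12, 18, 7, 11, 6, 22, 1, 17, 21, 0, 16]
i: (SA[i-1],SA[i]) lcp shared
  1: (3,4) 1 'a'
  2: (4,13) 0 ''
  3: (13,9) 1 'b'
  4: (9,5) 1 'b'
  5: (5,20) 1 'b'
  6: (20,15) 3 'bff'
  7: (15,2) 0 ''
  8: (2,19) 1 'c'
  9: (19,14) 4 'cbff'
  10: (14,8) 0 ''
  11: (8,10) 1 'd'
  12: (10,12) 0 ''
  13: (12,18) 1 'e'
  14: (18,7) 1 'e'
  15: (7,11) 1 'e'
  16: (11,6) 2 'ee'
  17: (6,22) 0 ''
  18: (22,1) 1 'f'
  19: (1,17) 1 'f'
  20: (17,21) 1 'f'
  21: (21,0) 2 'ff'
  22: (0,16) 2 'ff'

n(n+1)/2 = 23·24/2 = 276
Σ LCP = 0 + 1 + 0 + 1 + 1 + 1 + 3 + 0 + 1 + 4 + 0 + 1 + 0 + 1 + 1 + 1 + 2 + 0 + 1 + 1 + 1 + 2 + 2 = 25
distinct = 276 − 25 = 251

251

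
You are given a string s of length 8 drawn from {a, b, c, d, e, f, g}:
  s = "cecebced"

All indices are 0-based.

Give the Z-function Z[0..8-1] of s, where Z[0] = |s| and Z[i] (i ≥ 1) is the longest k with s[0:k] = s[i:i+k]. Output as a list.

[8, 0, 2, 0, 0, 2, 0, 0]

Z[0]=8
i=1: outside box; Z[1]=0
i=2: outside box; Z[2]=2 extend→box=[2,4)
i=3: min(r-i=1, Z[1]=0)=0; Z[3]=0
i=4: outside box; Z[4]=0
i=5: outside box; Z[5]=2 extend→box=[5,7)
i=6: min(r-i=1, Z[1]=0)=0; Z[6]=0
i=7: outside box; Z[7]=0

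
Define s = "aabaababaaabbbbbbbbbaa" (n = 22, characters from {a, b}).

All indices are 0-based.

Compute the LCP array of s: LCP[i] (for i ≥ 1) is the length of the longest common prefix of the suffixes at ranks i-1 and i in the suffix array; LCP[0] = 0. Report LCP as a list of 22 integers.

[0, 1, 2, 2, 4, 3, 1, 4, 3, 2, 0, 3, 3, 2, 1, 2, 3, 4, 5, 6, 7, 8]

rank→(start, suffix):
  0 → (21, 'a')
  1 → (20, 'aa')
  2 → (8, 'aaabbbbbbbbbaa')
  3 → (0, 'aabaababaaabbbbbbbbbaa')
  4 → (3, 'aababaaabbbbbbbbbaa')
  5 → (9, 'aabbbbbbbbbaa')
  6 → (6, 'abaaabbbbbbbbbaa')
  7 → (1, 'abaababaaabbbbbbbbbaa')
  8 → (4, 'ababaaabbbbbbbbbaa')
  9 → (10, 'abbbbbbbbbaa')
  10 → (19, 'baa')
  11 → (7, 'baaabbbbbbbbbaa')
  12 → (2, 'baababaaabbbbbbbbbaa')
  13 → (5, 'babaaabbbbbbbbbaa')
  14 → (18, 'bbaa')
  15 → (17, 'bbbaa')
  16 → (16, 'bbbbaa')
  17 → (15, 'bbbbbaa')
  18 → (14, 'bbbbbbaa')
  19 → (13, 'bbbbbbbaa')
  20 → (12, 'bbbbbbbbaa')
  21 → (11, 'bbbbbbbbbaa')

SA = [21, 20, 8, 0, 3, 9, 6, 1, 4, 10, 19, 7, 2, 5, 18, 17, 16, 15, 14, 13, 12, 11]
[i] adj suffixes → lcp
  [1] 21/20 → 1 ('a')
  [2] 20/8 → 2 ('aa')
  [3] 8/0 → 2 ('aa')
  [4] 0/3 → 4 ('aaba')
  [5] 3/9 → 3 ('aab')
  [6] 9/6 → 1 ('a')
  [7] 6/1 → 4 ('abaa')
  [8] 1/4 → 3 ('aba')
  [9] 4/10 → 2 ('ab')
  [10] 10/19 → 0 ('')
  [11] 19/7 → 3 ('baa')
  [12] 7/2 → 3 ('baa')
  [13] 2/5 → 2 ('ba')
  [14] 5/18 → 1 ('b')
  [15] 18/17 → 2 ('bb')
  [16] 17/16 → 3 ('bbb')
  [17] 16/15 → 4 ('bbbb')
  [18] 15/14 → 5 ('bbbbb')
  [19] 14/13 → 6 ('bbbbbb')
  [20] 13/12 → 7 ('bbbbbbb')
  [21] 12/11 → 8 ('bbbbbbbb')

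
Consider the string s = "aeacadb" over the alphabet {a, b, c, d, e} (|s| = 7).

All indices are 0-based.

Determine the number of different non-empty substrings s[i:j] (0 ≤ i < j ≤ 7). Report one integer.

sorted suffixes:
  #0 SA[0]=2  'acadb'
  #1 SA[1]=4  'adb'
  #2 SA[2]=0  'aeacadb'
  #3 SA[3]=6  'b'
  #4 SA[4]=3  'cadb'
  #5 SA[5]=5  'db'
  #6 SA[6]=1  'eacadb'

SA = [2, 4, 0, 6, 3, 5, 1]
[i] adj suffixes → lcp
  [1] 2/4 → 1 ('a')
  [2] 4/0 → 1 ('a')
  [3] 0/6 → 0 ('')
  [4] 6/3 → 0 ('')
  [5] 3/5 → 0 ('')
  [6] 5/1 → 0 ('')

n(n+1)/2 = 7·8/2 = 28
Σ LCP = 0 + 1 + 1 + 0 + 0 + 0 + 0 = 2
distinct = 28 − 2 = 26

26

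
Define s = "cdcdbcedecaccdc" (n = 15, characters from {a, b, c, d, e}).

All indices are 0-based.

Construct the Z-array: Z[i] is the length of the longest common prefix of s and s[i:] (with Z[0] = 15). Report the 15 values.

Z[0]=15
i=1: fresh scan; Z[1]=0
i=2: fresh scan; Z[2]=2 extend→box=[2,4)
i=3: min(r-i=1, Z[1]=0)=0; Z[3]=0
i=4: fresh scan; Z[4]=0
i=5: fresh scan; Z[5]=1 extend→box=[5,6)
i=6: fresh scan; Z[6]=0
i=7: fresh scan; Z[7]=0
i=8: fresh scan; Z[8]=0
i=9: fresh scan; Z[9]=1 extend→box=[9,10)
i=10: fresh scan; Z[10]=0
i=11: fresh scan; Z[11]=1 extend→box=[11,12)
i=12: fresh scan; Z[12]=3 extend→box=[12,15)
i=13: min(r-i=2, Z[1]=0)=0; Z[13]=0
i=14: min(r-i=1, Z[2]=2)=1; Z[14]=1

[15, 0, 2, 0, 0, 1, 0, 0, 0, 1, 0, 1, 3, 0, 1]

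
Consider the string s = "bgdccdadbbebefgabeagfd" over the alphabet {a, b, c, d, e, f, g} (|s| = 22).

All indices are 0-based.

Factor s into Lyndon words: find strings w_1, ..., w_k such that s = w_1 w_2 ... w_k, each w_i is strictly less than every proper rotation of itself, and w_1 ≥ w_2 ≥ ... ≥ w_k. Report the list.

emit factor 1: 'bgdccd' (i=0, period=6)
emit factor 2: 'adbbebefg' (i=6, period=9)
emit factor 3: 'abeagfd' (i=15, period=7)

["bgdccd", "adbbebefg", "abeagfd"]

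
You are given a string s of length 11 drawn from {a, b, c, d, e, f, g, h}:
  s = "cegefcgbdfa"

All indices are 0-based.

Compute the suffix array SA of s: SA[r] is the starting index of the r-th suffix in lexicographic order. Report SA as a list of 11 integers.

rank→(start, suffix):
  0 → (10, 'a')
  1 → (7, 'bdfa')
  2 → (0, 'cegefcgbdfa')
  3 → (5, 'cgbdfa')
  4 → (8, 'dfa')
  5 → (3, 'efcgbdfa')
  6 → (1, 'egefcgbdfa')
  7 → (9, 'fa')
  8 → (4, 'fcgbdfa')
  9 → (6, 'gbdfa')
  10 → (2, 'gefcgbdfa')

[10, 7, 0, 5, 8, 3, 1, 9, 4, 6, 2]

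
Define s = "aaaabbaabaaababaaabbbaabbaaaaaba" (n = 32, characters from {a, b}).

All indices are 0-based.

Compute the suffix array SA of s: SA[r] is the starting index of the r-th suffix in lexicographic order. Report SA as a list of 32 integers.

sorted suffixes:
  #0 SA[0]=31  'a'
  #1 SA[1]=25  'aaaaaba'
  #2 SA[2]=26  'aaaaba'
  #3 SA[3]=0  'aaaabbaabaaababaaabbbaabbaaaaaba'
  #4 SA[4]=27  'aaaba'
  #5 SA[5]=9  'aaababaaabbbaabbaaaaaba'
  #6 SA[6]=1  'aaabbaabaaababaaabbbaabbaaaaaba'
  #7 SA[7]=15  'aaabbbaabbaaaaaba'
  #8 SA[8]=28  'aaba'
  #9 SA[9]=6  'aabaaababaaabbbaabbaaaaaba'
  #10 SA[10]=10  'aababaaabbbaabbaaaaaba'
  #11 SA[11]=21  'aabbaaaaaba'
  #12 SA[12]=2  'aabbaabaaababaaabbbaabbaaaaaba'
  #13 SA[13]=16  'aabbbaabbaaaaaba'
  #14 SA[14]=29  'aba'
  #15 SA[15]=7  'abaaababaaabbbaabbaaaaaba'
  #16 SA[16]=13  'abaaabbbaabbaaaaaba'
  #17 SA[17]=11  'ababaaabbbaabbaaaaaba'
  #18 SA[18]=22  'abbaaaaaba'
  #19 SA[19]=3  'abbaabaaababaaabbbaabbaaaaaba'
  #20 SA[20]=17  'abbbaabbaaaaaba'
  #21 SA[21]=30  'ba'
  #22 SA[22]=24  'baaaaaba'
  #23 SA[23]=8  'baaababaaabbbaabbaaaaaba'
  #24 SA[24]=14  'baaabbbaabbaaaaaba'
  #25 SA[25]=5  'baabaaababaaabbbaabbaaaaaba'
  #26 SA[26]=20  'baabbaaaaaba'
  #27 SA[27]=12  'babaaabbbaabbaaaaaba'
  #28 SA[28]=23  'bbaaaaaba'
  #29 SA[29]=4  'bbaabaaababaaabbbaabbaaaaaba'
  #30 SA[30]=19  'bbaabbaaaaaba'
  #31 SA[31]=18  'bbbaabbaaaaaba'

[31, 25, 26, 0, 27, 9, 1, 15, 28, 6, 10, 21, 2, 16, 29, 7, 13, 11, 22, 3, 17, 30, 24, 8, 14, 5, 20, 12, 23, 4, 19, 18]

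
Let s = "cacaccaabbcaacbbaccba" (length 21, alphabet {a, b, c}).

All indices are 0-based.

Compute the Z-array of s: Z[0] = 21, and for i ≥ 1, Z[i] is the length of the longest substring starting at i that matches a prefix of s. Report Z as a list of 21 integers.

[21, 0, 3, 0, 1, 2, 0, 0, 0, 0, 2, 0, 0, 1, 0, 0, 0, 1, 1, 0, 0]

Z[0]=21
i=1: outside box; Z[1]=0
i=2: outside box; Z[2]=3 grow→box=[2,5)
i=3: min(r-i=2, Z[1]=0)=0; Z[3]=0
i=4: min(r-i=1, Z[2]=3)=1; Z[4]=1
i=5: outside box; Z[5]=2 grow→box=[5,7)
i=6: min(r-i=1, Z[1]=0)=0; Z[6]=0
i=7: outside box; Z[7]=0
i=8: outside box; Z[8]=0
i=9: outside box; Z[9]=0
i=10: outside box; Z[10]=2 grow→box=[10,12)
i=11: min(r-i=1, Z[1]=0)=0; Z[11]=0
i=12: outside box; Z[12]=0
i=13: outside box; Z[13]=1 grow→box=[13,14)
i=14: outside box; Z[14]=0
i=15: outside box; Z[15]=0
i=16: outside box; Z[16]=0
i=17: outside box; Z[17]=1 grow→box=[17,18)
i=18: outside box; Z[18]=1 grow→box=[18,19)
i=19: outside box; Z[19]=0
i=20: outside box; Z[20]=0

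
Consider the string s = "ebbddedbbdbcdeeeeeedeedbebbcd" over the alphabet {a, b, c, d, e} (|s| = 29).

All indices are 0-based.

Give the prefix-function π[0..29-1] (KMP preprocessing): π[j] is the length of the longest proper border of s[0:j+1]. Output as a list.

[0, 0, 0, 0, 0, 1, 0, 0, 0, 0, 0, 0, 0, 1, 1, 1, 1, 1, 1, 0, 1, 1, 0, 0, 1, 2, 3, 0, 0]

π[0] = 0
j=1 s[j]='b': π[1]=0 (border '')
j=2 s[j]='b': π[2]=0 (border '')
j=3 s[j]='d': π[3]=0 (border '')
j=4 s[j]='d': π[4]=0 (border '')
j=5 s[j]='e': π[5]=1 (border 'e')
j=6 s[j]='d': k: 1→0; π[6]=0 (border '')
j=7 s[j]='b': π[7]=0 (border '')
j=8 s[j]='b': π[8]=0 (border '')
j=9 s[j]='d': π[9]=0 (border '')
j=10 s[j]='b': π[10]=0 (border '')
j=11 s[j]='c': π[11]=0 (border '')
j=12 s[j]='d': π[12]=0 (border '')
j=13 s[j]='e': π[13]=1 (border 'e')
j=14 s[j]='e': k: 1→0; π[14]=1 (border 'e')
j=15 s[j]='e': k: 1→0; π[15]=1 (border 'e')
j=16 s[j]='e': k: 1→0; π[16]=1 (border 'e')
j=17 s[j]='e': k: 1→0; π[17]=1 (border 'e')
j=18 s[j]='e': k: 1→0; π[18]=1 (border 'e')
j=19 s[j]='d': k: 1→0; π[19]=0 (border '')
j=20 s[j]='e': π[20]=1 (border 'e')
j=21 s[j]='e': k: 1→0; π[21]=1 (border 'e')
j=22 s[j]='d': k: 1→0; π[22]=0 (border '')
j=23 s[j]='b': π[23]=0 (border '')
j=24 s[j]='e': π[24]=1 (border 'e')
j=25 s[j]='b': π[25]=2 (border 'eb')
j=26 s[j]='b': π[26]=3 (border 'ebb')
j=27 s[j]='c': k: 3→0; π[27]=0 (border '')
j=28 s[j]='d': π[28]=0 (border '')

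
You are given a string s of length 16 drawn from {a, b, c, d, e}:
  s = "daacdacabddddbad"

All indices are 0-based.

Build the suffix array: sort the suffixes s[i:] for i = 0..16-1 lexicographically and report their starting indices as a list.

[1, 7, 5, 2, 14, 13, 8, 6, 3, 15, 0, 4, 12, 11, 10, 9]

rank→(start, suffix):
  0 → (1, 'aacdacabddddbad')
  1 → (7, 'abddddbad')
  2 → (5, 'acabddddbad')
  3 → (2, 'acdacabddddbad')
  4 → (14, 'ad')
  5 → (13, 'bad')
  6 → (8, 'bddddbad')
  7 → (6, 'cabddddbad')
  8 → (3, 'cdacabddddbad')
  9 → (15, 'd')
  10 → (0, 'daacdacabddddbad')
  11 → (4, 'dacabddddbad')
  12 → (12, 'dbad')
  13 → (11, 'ddbad')
  14 → (10, 'dddbad')
  15 → (9, 'ddddbad')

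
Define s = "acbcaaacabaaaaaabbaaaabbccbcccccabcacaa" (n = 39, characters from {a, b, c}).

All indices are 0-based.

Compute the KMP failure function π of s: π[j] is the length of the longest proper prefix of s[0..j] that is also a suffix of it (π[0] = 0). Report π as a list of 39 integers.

[0, 0, 0, 0, 1, 1, 1, 2, 1, 0, 1, 1, 1, 1, 1, 1, 0, 0, 1, 1, 1, 1, 0, 0, 0, 0, 0, 0, 0, 0, 0, 0, 1, 0, 0, 1, 2, 1, 1]

π[0] = 0
j=1 s[j]='c': π[1]=0 (border '')
j=2 s[j]='b': π[2]=0 (border '')
j=3 s[j]='c': π[3]=0 (border '')
j=4 s[j]='a': π[4]=1 (border 'a')
j=5 s[j]='a': k: 1→0; π[5]=1 (border 'a')
j=6 s[j]='a': k: 1→0; π[6]=1 (border 'a')
j=7 s[j]='c': π[7]=2 (border 'ac')
j=8 s[j]='a': k: 2→0; π[8]=1 (border 'a')
j=9 s[j]='b': k: 1→0; π[9]=0 (border '')
j=10 s[j]='a': π[10]=1 (border 'a')
j=11 s[j]='a': k: 1→0; π[11]=1 (border 'a')
j=12 s[j]='a': k: 1→0; π[12]=1 (border 'a')
j=13 s[j]='a': k: 1→0; π[13]=1 (border 'a')
j=14 s[j]='a': k: 1→0; π[14]=1 (border 'a')
j=15 s[j]='a': k: 1→0; π[15]=1 (border 'a')
j=16 s[j]='b': k: 1→0; π[16]=0 (border '')
j=17 s[j]='b': π[17]=0 (border '')
j=18 s[j]='a': π[18]=1 (border 'a')
j=19 s[j]='a': k: 1→0; π[19]=1 (border 'a')
j=20 s[j]='a': k: 1→0; π[20]=1 (border 'a')
j=21 s[j]='a': k: 1→0; π[21]=1 (border 'a')
j=22 s[j]='b': k: 1→0; π[22]=0 (border '')
j=23 s[j]='b': π[23]=0 (border '')
j=24 s[j]='c': π[24]=0 (border '')
j=25 s[j]='c': π[25]=0 (border '')
j=26 s[j]='b': π[26]=0 (border '')
j=27 s[j]='c': π[27]=0 (border '')
j=28 s[j]='c': π[28]=0 (border '')
j=29 s[j]='c': π[29]=0 (border '')
j=30 s[j]='c': π[30]=0 (border '')
j=31 s[j]='c': π[31]=0 (border '')
j=32 s[j]='a': π[32]=1 (border 'a')
j=33 s[j]='b': k: 1→0; π[33]=0 (border '')
j=34 s[j]='c': π[34]=0 (border '')
j=35 s[j]='a': π[35]=1 (border 'a')
j=36 s[j]='c': π[36]=2 (border 'ac')
j=37 s[j]='a': k: 2→0; π[37]=1 (border 'a')
j=38 s[j]='a': k: 1→0; π[38]=1 (border 'a')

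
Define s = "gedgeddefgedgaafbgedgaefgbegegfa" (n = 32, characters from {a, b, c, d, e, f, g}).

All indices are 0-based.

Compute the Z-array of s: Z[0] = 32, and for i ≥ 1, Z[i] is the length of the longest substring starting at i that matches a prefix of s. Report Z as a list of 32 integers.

Z[0]=32
i=1: fresh scan; Z[1]=0
i=2: fresh scan; Z[2]=0
i=3: fresh scan; Z[3]=3 grow→box=[3,6)
i=4: min(r-i=2, Z[1]=0)=0; Z[4]=0
i=5: min(r-i=1, Z[2]=0)=0; Z[5]=0
i=6: fresh scan; Z[6]=0
i=7: fresh scan; Z[7]=0
i=8: fresh scan; Z[8]=0
i=9: fresh scan; Z[9]=4 grow→box=[9,13)
i=10: min(r-i=3, Z[1]=0)=0; Z[10]=0
i=11: min(r-i=2, Z[2]=0)=0; Z[11]=0
i=12: min(r-i=1, Z[3]=3)=1; Z[12]=1
i=13: fresh scan; Z[13]=0
i=14: fresh scan; Z[14]=0
i=15: fresh scan; Z[15]=0
i=16: fresh scan; Z[16]=0
i=17: fresh scan; Z[17]=4 grow→box=[17,21)
i=18: min(r-i=3, Z[1]=0)=0; Z[18]=0
i=19: min(r-i=2, Z[2]=0)=0; Z[19]=0
i=20: min(r-i=1, Z[3]=3)=1; Z[20]=1
i=21: fresh scan; Z[21]=0
i=22: fresh scan; Z[22]=0
i=23: fresh scan; Z[23]=0
i=24: fresh scan; Z[24]=1 grow→box=[24,25)
i=25: fresh scan; Z[25]=0
i=26: fresh scan; Z[26]=0
i=27: fresh scan; Z[27]=2 grow→box=[27,29)
i=28: min(r-i=1, Z[1]=0)=0; Z[28]=0
i=29: fresh scan; Z[29]=1 grow→box=[29,30)
i=30: fresh scan; Z[30]=0
i=31: fresh scan; Z[31]=0

[32, 0, 0, 3, 0, 0, 0, 0, 0, 4, 0, 0, 1, 0, 0, 0, 0, 4, 0, 0, 1, 0, 0, 0, 1, 0, 0, 2, 0, 1, 0, 0]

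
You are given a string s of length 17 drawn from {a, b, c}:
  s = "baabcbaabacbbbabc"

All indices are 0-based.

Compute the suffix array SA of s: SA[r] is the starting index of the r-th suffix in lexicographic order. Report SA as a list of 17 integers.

[6, 1, 7, 14, 2, 9, 5, 0, 13, 8, 12, 11, 15, 3, 16, 4, 10]

sorted suffixes:
  #0 SA[0]=6  'aabacbbbabc'
  #1 SA[1]=1  'aabcbaabacbbbabc'
  #2 SA[2]=7  'abacbbbabc'
  #3 SA[3]=14  'abc'
  #4 SA[4]=2  'abcbaabacbbbabc'
  #5 SA[5]=9  'acbbbabc'
  #6 SA[6]=5  'baabacbbbabc'
  #7 SA[7]=0  'baabcbaabacbbbabc'
  #8 SA[8]=13  'babc'
  #9 SA[9]=8  'bacbbbabc'
  #10 SA[10]=12  'bbabc'
  #11 SA[11]=11  'bbbabc'
  #12 SA[12]=15  'bc'
  #13 SA[13]=3  'bcbaabacbbbabc'
  #14 SA[14]=16  'c'
  #15 SA[15]=4  'cbaabacbbbabc'
  #16 SA[16]=10  'cbbbabc'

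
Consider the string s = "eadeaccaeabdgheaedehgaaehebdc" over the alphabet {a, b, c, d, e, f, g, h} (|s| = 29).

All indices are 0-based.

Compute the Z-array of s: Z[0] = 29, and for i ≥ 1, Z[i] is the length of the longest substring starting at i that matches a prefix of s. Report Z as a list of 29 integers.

Z[0]=29
i=1: i≥r, start 0; Z[1]=0
i=2: i≥r, start 0; Z[2]=0
i=3: i≥r, start 0; Z[3]=2 extend→box=[3,5)
i=4: min(r-i=1, Z[1]=0)=0; Z[4]=0
i=5: i≥r, start 0; Z[5]=0
i=6: i≥r, start 0; Z[6]=0
i=7: i≥r, start 0; Z[7]=0
i=8: i≥r, start 0; Z[8]=2 extend→box=[8,10)
i=9: min(r-i=1, Z[1]=0)=0; Z[9]=0
i=10: i≥r, start 0; Z[10]=0
i=11: i≥r, start 0; Z[11]=0
i=12: i≥r, start 0; Z[12]=0
i=13: i≥r, start 0; Z[13]=0
i=14: i≥r, start 0; Z[14]=2 extend→box=[14,16)
i=15: min(r-i=1, Z[1]=0)=0; Z[15]=0
i=16: i≥r, start 0; Z[16]=1 extend→box=[16,17)
i=17: i≥r, start 0; Z[17]=0
i=18: i≥r, start 0; Z[18]=1 extend→box=[18,19)
i=19: i≥r, start 0; Z[19]=0
i=20: i≥r, start 0; Z[20]=0
i=21: i≥r, start 0; Z[21]=0
i=22: i≥r, start 0; Z[22]=0
i=23: i≥r, start 0; Z[23]=1 extend→box=[23,24)
i=24: i≥r, start 0; Z[24]=0
i=25: i≥r, start 0; Z[25]=1 extend→box=[25,26)
i=26: i≥r, start 0; Z[26]=0
i=27: i≥r, start 0; Z[27]=0
i=28: i≥r, start 0; Z[28]=0

[29, 0, 0, 2, 0, 0, 0, 0, 2, 0, 0, 0, 0, 0, 2, 0, 1, 0, 1, 0, 0, 0, 0, 1, 0, 1, 0, 0, 0]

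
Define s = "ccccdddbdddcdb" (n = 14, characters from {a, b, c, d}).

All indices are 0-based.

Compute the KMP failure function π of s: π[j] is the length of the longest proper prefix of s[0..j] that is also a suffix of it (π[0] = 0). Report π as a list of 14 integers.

π[0] = 0
j=1 s[j]='c': π[1]=1 (border 'c')
j=2 s[j]='c': π[2]=2 (border 'cc')
j=3 s[j]='c': π[3]=3 (border 'ccc')
j=4 s[j]='d': k: 3→2→1→0; π[4]=0 (border '')
j=5 s[j]='d': π[5]=0 (border '')
j=6 s[j]='d': π[6]=0 (border '')
j=7 s[j]='b': π[7]=0 (border '')
j=8 s[j]='d': π[8]=0 (border '')
j=9 s[j]='d': π[9]=0 (border '')
j=10 s[j]='d': π[10]=0 (border '')
j=11 s[j]='c': π[11]=1 (border 'c')
j=12 s[j]='d': k: 1→0; π[12]=0 (border '')
j=13 s[j]='b': π[13]=0 (border '')

[0, 1, 2, 3, 0, 0, 0, 0, 0, 0, 0, 1, 0, 0]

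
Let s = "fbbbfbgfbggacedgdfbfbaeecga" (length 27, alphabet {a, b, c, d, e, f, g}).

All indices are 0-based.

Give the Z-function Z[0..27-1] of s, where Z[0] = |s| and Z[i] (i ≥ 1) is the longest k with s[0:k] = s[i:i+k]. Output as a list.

Z[0]=27
i=1: fresh scan; Z[1]=0
i=2: fresh scan; Z[2]=0
i=3: fresh scan; Z[3]=0
i=4: fresh scan; Z[4]=2 scan→box=[4,6)
i=5: min(r-i=1, Z[1]=0)=0; Z[5]=0
i=6: fresh scan; Z[6]=0
i=7: fresh scan; Z[7]=2 scan→box=[7,9)
i=8: min(r-i=1, Z[1]=0)=0; Z[8]=0
i=9: fresh scan; Z[9]=0
i=10: fresh scan; Z[10]=0
i=11: fresh scan; Z[11]=0
i=12: fresh scan; Z[12]=0
i=13: fresh scan; Z[13]=0
i=14: fresh scan; Z[14]=0
i=15: fresh scan; Z[15]=0
i=16: fresh scan; Z[16]=0
i=17: fresh scan; Z[17]=2 scan→box=[17,19)
i=18: min(r-i=1, Z[1]=0)=0; Z[18]=0
i=19: fresh scan; Z[19]=2 scan→box=[19,21)
i=20: min(r-i=1, Z[1]=0)=0; Z[20]=0
i=21: fresh scan; Z[21]=0
i=22: fresh scan; Z[22]=0
i=23: fresh scan; Z[23]=0
i=24: fresh scan; Z[24]=0
i=25: fresh scan; Z[25]=0
i=26: fresh scan; Z[26]=0

[27, 0, 0, 0, 2, 0, 0, 2, 0, 0, 0, 0, 0, 0, 0, 0, 0, 2, 0, 2, 0, 0, 0, 0, 0, 0, 0]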